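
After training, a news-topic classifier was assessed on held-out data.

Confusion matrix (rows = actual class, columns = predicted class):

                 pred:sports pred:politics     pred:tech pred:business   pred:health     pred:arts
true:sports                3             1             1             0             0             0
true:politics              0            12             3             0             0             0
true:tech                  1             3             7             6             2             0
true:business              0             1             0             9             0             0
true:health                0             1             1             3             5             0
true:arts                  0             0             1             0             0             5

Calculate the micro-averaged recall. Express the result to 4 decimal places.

0.6308

Micro-averaging pools counts across classes: ΣTP=41, ΣFP=24, ΣFN=24.
Micro-recall = TP/(TP+FN) on pooled counts = 0.6308 (equals overall accuracy in single-label multiclass).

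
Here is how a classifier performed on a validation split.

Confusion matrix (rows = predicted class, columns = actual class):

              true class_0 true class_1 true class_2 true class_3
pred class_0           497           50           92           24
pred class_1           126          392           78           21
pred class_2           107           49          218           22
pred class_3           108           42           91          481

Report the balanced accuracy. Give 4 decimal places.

0.6653

Balanced accuracy = mean of per-class recall.
  class_0: recall = 497/838 = 0.59308
  class_1: recall = 392/533 = 0.73546
  class_2: recall = 218/479 = 0.45511
  class_3: recall = 481/548 = 0.87774
Mean = (0.59308 + 0.73546 + 0.45511 + 0.87774) / 4 = 0.6653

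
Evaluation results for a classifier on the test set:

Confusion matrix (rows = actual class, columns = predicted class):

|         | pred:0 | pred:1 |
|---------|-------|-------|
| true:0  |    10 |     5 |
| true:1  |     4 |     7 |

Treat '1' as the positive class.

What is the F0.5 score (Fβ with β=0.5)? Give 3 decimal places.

0.593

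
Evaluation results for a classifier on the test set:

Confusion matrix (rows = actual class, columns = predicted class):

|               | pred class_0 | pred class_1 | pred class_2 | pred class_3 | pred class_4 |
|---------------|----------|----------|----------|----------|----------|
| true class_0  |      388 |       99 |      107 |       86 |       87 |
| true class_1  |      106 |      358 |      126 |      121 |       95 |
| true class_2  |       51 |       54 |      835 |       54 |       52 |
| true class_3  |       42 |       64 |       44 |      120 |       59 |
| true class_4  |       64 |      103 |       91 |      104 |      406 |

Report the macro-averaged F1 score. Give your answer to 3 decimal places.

Per-class F1 score (2·TP/(2·TP+FP+FN)):
  class_0: TP=388, FP=106+51+42+64=263, FN=99+107+86+87=379 → 776/1418 = 0.5472
  class_1: TP=358, FP=99+54+64+103=320, FN=106+126+121+95=448 → 716/1484 = 0.4825
  class_2: TP=835, FP=107+126+44+91=368, FN=51+54+54+52=211 → 1670/2249 = 0.7426
  class_3: TP=120, FP=86+121+54+104=365, FN=42+64+44+59=209 → 240/814 = 0.2948
  class_4: TP=406, FP=87+95+52+59=293, FN=64+103+91+104=362 → 812/1467 = 0.5535
Macro-F1 score = mean = (0.5472 + 0.4825 + 0.7426 + 0.2948 + 0.5535) / 5 = 0.524

0.524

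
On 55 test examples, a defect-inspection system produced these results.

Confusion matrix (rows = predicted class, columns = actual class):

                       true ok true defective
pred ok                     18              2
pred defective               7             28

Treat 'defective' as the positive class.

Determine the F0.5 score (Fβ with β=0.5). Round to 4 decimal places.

0.8235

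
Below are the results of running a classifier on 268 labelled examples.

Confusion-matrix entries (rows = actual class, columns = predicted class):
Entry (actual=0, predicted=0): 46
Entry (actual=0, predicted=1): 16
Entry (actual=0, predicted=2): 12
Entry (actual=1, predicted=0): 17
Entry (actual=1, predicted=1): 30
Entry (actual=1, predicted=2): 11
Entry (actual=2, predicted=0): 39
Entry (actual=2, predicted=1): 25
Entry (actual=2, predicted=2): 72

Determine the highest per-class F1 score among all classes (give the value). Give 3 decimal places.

0.623

Per-class F1 score (2·TP/(2·TP+FP+FN)):
  0: TP=46, FP=17+39=56, FN=16+12=28 → 92/176 = 0.5227
  1: TP=30, FP=16+25=41, FN=17+11=28 → 60/129 = 0.4651
  2: TP=72, FP=12+11=23, FN=39+25=64 → 144/231 = 0.6234
Highest is class '2' with F1 score = 0.623.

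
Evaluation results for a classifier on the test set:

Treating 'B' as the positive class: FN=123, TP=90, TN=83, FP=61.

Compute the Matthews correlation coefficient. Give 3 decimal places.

MCC = (TP·TN − FP·FN) / √((TP+FP)(TP+FN)(TN+FP)(TN+FN))
Numerator = 90·83 − 61·123 = -33
Denominator = √(151·213·144·206) = √954083232 = 30888.2378
MCC = -33 / 30888.2378 = -0.001

-0.001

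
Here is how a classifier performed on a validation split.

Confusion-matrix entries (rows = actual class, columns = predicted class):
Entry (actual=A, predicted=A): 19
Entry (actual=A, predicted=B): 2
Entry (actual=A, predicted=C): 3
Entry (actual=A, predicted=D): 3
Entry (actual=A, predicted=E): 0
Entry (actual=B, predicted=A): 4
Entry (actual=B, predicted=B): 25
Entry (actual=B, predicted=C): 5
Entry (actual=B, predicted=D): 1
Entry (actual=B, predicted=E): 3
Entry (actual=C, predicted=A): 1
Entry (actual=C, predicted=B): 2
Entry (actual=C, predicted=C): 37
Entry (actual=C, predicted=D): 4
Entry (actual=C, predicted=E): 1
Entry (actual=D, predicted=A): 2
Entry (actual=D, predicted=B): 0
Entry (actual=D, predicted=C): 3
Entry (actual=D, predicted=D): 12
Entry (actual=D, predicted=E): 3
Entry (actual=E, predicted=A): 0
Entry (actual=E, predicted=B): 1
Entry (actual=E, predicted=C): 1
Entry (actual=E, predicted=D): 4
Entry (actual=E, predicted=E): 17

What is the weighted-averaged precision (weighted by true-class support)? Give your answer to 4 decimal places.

0.7299

Per-class precision (TP/(TP+FP)):
  A: TP=19, FP=4+1+2+0=7 → 19/26 = 0.73077
  B: TP=25, FP=2+2+0+1=5 → 25/30 = 0.83333
  C: TP=37, FP=3+5+3+1=12 → 37/49 = 0.75510
  D: TP=12, FP=3+1+4+4=12 → 12/24 = 0.50000
  E: TP=17, FP=0+3+1+3=7 → 17/24 = 0.70833
Weighted-precision = Σ (supportᵢ/N)·precisionᵢ with N=153: (27/153)·0.73077 + (38/153)·0.83333 + (45/153)·0.75510 + (20/153)·0.50000 + (23/153)·0.70833 = 0.7299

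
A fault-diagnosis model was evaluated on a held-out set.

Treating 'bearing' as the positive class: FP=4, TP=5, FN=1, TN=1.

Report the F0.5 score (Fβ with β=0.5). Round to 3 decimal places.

Fβ = (1+β²)·TP / ((1+β²)·TP + β²·FN + FP), with β²=1/4
= 1.25·5 / (1.25·5 + 0.25·1 + 4) = 0.595

0.595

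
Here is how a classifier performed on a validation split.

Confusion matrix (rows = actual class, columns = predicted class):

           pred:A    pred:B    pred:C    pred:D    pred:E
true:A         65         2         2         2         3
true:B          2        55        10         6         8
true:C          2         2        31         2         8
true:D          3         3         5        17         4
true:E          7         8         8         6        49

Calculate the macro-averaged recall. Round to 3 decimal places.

Per-class recall (TP/(TP+FN)):
  A: TP=65, FN=2+2+2+3=9 → 65/74 = 0.8784
  B: TP=55, FN=2+10+6+8=26 → 55/81 = 0.6790
  C: TP=31, FN=2+2+2+8=14 → 31/45 = 0.6889
  D: TP=17, FN=3+3+5+4=15 → 17/32 = 0.5313
  E: TP=49, FN=7+8+8+6=29 → 49/78 = 0.6282
Macro-recall = mean = (0.8784 + 0.6790 + 0.6889 + 0.5313 + 0.6282) / 5 = 0.681

0.681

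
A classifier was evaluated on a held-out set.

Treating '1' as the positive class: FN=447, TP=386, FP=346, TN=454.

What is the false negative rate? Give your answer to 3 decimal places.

FNR = FN/(FN+TP) = 447/(447+386) = 0.537

0.537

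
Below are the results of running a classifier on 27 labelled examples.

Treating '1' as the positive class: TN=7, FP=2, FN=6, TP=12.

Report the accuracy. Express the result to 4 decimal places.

0.7037

Accuracy = (TP+TN)/N = (12+7)/27 = 0.7037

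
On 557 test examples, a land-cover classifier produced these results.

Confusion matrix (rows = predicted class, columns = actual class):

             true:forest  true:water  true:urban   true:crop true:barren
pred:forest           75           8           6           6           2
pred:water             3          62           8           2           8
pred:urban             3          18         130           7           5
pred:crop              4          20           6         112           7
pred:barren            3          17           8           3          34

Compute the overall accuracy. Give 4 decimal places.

0.7415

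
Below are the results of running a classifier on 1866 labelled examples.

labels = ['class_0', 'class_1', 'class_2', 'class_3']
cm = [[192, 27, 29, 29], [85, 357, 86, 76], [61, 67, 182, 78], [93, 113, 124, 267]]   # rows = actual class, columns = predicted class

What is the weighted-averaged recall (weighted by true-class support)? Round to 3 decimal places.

0.535

Per-class recall (TP/(TP+FN)):
  class_0: TP=192, FN=27+29+29=85 → 192/277 = 0.6931
  class_1: TP=357, FN=85+86+76=247 → 357/604 = 0.5911
  class_2: TP=182, FN=61+67+78=206 → 182/388 = 0.4691
  class_3: TP=267, FN=93+113+124=330 → 267/597 = 0.4472
Weighted-recall = Σ (supportᵢ/N)·recallᵢ with N=1866: (277/1866)·0.6931 + (604/1866)·0.5911 + (388/1866)·0.4691 + (597/1866)·0.4472 = 0.535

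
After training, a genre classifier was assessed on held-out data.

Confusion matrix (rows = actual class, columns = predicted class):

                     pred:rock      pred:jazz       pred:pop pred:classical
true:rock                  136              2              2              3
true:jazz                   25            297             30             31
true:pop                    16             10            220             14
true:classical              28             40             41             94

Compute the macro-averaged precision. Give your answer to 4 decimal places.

0.7318

Per-class precision (TP/(TP+FP)):
  rock: TP=136, FP=25+16+28=69 → 136/205 = 0.66341
  jazz: TP=297, FP=2+10+40=52 → 297/349 = 0.85100
  pop: TP=220, FP=2+30+41=73 → 220/293 = 0.75085
  classical: TP=94, FP=3+31+14=48 → 94/142 = 0.66197
Macro-precision = mean = (0.66341 + 0.85100 + 0.75085 + 0.66197) / 4 = 0.7318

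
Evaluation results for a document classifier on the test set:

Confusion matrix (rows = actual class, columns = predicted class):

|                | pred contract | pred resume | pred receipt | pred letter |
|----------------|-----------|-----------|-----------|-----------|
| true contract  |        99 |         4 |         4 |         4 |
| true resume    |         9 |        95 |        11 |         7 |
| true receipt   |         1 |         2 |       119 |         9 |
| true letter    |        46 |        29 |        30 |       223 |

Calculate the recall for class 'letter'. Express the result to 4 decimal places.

0.6799

Treat 'letter' as positive and all other classes as negative.
recall = TP/(TP+FN).
letter: TP=223, FN=46+29+30=105 → 223/328 = 0.67988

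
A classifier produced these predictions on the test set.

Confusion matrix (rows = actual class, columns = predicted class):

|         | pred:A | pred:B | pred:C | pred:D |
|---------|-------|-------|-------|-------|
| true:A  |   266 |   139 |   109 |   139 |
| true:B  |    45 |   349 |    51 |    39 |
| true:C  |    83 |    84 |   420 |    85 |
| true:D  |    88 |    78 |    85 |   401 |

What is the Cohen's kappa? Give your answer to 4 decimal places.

0.4453

Observed agreement pₒ = trace/N = 1436/2461 = 0.58350
Expected agreement pₑ = Σ (rowᵢ·colᵢ)/N² = (653·482 + 484·650 + 672·665 + 652·664)/2461² = 0.24918
κ = (pₒ − pₑ)/(1 − pₑ) = (0.58350 − 0.24918)/(1 − 0.24918) = 0.4453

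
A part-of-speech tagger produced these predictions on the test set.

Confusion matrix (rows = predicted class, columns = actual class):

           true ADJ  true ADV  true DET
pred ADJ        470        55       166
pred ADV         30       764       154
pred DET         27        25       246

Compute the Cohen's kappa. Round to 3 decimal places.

Observed agreement pₒ = trace/N = 1480/1937 = 0.7641
Expected agreement pₑ = Σ (rowᵢ·colᵢ)/N² = (527·691 + 844·948 + 566·298)/1937² = 0.3553
κ = (pₒ − pₑ)/(1 − pₑ) = (0.7641 − 0.3553)/(1 − 0.3553) = 0.634

0.634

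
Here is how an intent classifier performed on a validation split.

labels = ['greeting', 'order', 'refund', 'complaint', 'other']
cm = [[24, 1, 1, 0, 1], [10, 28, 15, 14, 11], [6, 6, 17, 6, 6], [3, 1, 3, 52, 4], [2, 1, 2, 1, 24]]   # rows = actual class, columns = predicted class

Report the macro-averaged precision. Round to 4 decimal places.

Per-class precision (TP/(TP+FP)):
  greeting: TP=24, FP=10+6+3+2=21 → 24/45 = 0.53333
  order: TP=28, FP=1+6+1+1=9 → 28/37 = 0.75676
  refund: TP=17, FP=1+15+3+2=21 → 17/38 = 0.44737
  complaint: TP=52, FP=0+14+6+1=21 → 52/73 = 0.71233
  other: TP=24, FP=1+11+6+4=22 → 24/46 = 0.52174
Macro-precision = mean = (0.53333 + 0.75676 + 0.44737 + 0.71233 + 0.52174) / 5 = 0.5943

0.5943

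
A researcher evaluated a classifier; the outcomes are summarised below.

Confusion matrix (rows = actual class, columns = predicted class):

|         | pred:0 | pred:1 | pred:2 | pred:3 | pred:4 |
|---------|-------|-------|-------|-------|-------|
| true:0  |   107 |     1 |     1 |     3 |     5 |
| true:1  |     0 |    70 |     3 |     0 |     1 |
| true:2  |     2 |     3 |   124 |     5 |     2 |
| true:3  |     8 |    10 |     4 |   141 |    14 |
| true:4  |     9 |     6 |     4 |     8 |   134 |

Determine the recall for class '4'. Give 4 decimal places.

One-vs-rest for '4': TP = diagonal; FP = other classes predicted '4'; FN = '4' predicted as other.
recall = TP/(TP+FN).
4: TP=134, FN=9+6+4+8=27 → 134/161 = 0.83230

0.8323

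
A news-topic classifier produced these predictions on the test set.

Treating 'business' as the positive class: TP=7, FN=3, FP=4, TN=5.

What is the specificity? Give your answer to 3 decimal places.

Specificity = TN/(TN+FP) = 5/(5+4) = 0.556

0.556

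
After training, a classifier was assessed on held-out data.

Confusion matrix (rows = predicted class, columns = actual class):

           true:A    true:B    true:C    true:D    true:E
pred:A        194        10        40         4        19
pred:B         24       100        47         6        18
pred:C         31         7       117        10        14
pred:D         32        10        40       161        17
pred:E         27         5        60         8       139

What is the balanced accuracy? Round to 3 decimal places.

0.659

Balanced accuracy = mean of per-class recall.
  A: recall = 194/308 = 0.6299
  B: recall = 100/132 = 0.7576
  C: recall = 117/304 = 0.3849
  D: recall = 161/189 = 0.8519
  E: recall = 139/207 = 0.6715
Mean = (0.6299 + 0.7576 + 0.3849 + 0.8519 + 0.6715) / 5 = 0.659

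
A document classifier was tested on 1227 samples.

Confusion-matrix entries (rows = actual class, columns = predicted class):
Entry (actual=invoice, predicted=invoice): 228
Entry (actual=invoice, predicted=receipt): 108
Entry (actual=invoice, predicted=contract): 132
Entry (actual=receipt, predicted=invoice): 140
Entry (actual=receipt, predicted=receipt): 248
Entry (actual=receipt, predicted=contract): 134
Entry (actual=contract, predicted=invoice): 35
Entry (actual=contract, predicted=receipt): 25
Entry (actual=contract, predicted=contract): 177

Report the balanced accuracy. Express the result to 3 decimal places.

Balanced accuracy = mean of per-class recall.
  invoice: recall = 228/468 = 0.4872
  receipt: recall = 248/522 = 0.4751
  contract: recall = 177/237 = 0.7468
Mean = (0.4872 + 0.4751 + 0.7468) / 3 = 0.570

0.570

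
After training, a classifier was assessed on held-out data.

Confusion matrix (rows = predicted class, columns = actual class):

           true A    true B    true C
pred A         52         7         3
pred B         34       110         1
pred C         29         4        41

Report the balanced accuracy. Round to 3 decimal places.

Balanced accuracy = mean of per-class recall.
  A: recall = 52/115 = 0.4522
  B: recall = 110/121 = 0.9091
  C: recall = 41/45 = 0.9111
Mean = (0.4522 + 0.9091 + 0.9111) / 3 = 0.757

0.757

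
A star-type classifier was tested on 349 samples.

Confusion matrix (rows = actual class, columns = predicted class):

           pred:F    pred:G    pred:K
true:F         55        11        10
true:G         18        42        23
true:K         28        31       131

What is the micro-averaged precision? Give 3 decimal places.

Micro-averaging pools counts across classes: ΣTP=228, ΣFP=121, ΣFN=121.
Micro-precision = TP/(TP+FP) on pooled counts = 0.653 (equals overall accuracy in single-label multiclass).

0.653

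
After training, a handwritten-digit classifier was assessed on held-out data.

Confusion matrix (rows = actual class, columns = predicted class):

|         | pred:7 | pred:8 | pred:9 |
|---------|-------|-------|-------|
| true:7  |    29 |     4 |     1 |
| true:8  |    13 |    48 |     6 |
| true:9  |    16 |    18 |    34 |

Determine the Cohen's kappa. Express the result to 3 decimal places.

0.487

Observed agreement pₒ = trace/N = 111/169 = 0.6568
Expected agreement pₑ = Σ (rowᵢ·colᵢ)/N² = (34·58 + 67·70 + 68·41)/169² = 0.3309
κ = (pₒ − pₑ)/(1 − pₑ) = (0.6568 − 0.3309)/(1 − 0.3309) = 0.487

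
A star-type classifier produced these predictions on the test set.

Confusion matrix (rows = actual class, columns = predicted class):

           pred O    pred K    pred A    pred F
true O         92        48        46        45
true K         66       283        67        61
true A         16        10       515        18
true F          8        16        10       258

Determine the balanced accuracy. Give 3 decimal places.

0.699

Balanced accuracy = mean of per-class recall.
  O: recall = 92/231 = 0.3983
  K: recall = 283/477 = 0.5933
  A: recall = 515/559 = 0.9213
  F: recall = 258/292 = 0.8836
Mean = (0.3983 + 0.5933 + 0.9213 + 0.8836) / 4 = 0.699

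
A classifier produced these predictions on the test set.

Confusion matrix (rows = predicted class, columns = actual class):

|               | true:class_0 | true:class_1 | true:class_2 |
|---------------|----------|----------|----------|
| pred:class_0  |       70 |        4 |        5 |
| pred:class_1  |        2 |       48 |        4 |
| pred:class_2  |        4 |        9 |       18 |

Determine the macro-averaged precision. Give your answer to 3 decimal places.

0.785

Per-class precision (TP/(TP+FP)):
  class_0: TP=70, FP=4+5=9 → 70/79 = 0.8861
  class_1: TP=48, FP=2+4=6 → 48/54 = 0.8889
  class_2: TP=18, FP=4+9=13 → 18/31 = 0.5806
Macro-precision = mean = (0.8861 + 0.8889 + 0.5806) / 3 = 0.785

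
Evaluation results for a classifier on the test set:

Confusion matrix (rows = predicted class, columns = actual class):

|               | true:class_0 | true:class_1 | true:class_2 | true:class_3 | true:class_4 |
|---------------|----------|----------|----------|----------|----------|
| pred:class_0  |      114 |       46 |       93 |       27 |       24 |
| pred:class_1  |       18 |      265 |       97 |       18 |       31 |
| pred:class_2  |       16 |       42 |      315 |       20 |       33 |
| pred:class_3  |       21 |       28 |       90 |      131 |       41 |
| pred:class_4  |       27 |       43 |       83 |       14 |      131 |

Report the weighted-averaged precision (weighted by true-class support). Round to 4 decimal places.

Per-class precision (TP/(TP+FP)):
  class_0: TP=114, FP=46+93+27+24=190 → 114/304 = 0.37500
  class_1: TP=265, FP=18+97+18+31=164 → 265/429 = 0.61772
  class_2: TP=315, FP=16+42+20+33=111 → 315/426 = 0.73944
  class_3: TP=131, FP=21+28+90+41=180 → 131/311 = 0.42122
  class_4: TP=131, FP=27+43+83+14=167 → 131/298 = 0.43960
Weighted-precision = Σ (supportᵢ/N)·precisionᵢ with N=1768: (196/1768)·0.37500 + (424/1768)·0.61772 + (678/1768)·0.73944 + (210/1768)·0.42122 + (260/1768)·0.43960 = 0.5880

0.5880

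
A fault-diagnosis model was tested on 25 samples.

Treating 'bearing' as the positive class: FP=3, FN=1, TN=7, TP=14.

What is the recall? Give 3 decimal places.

Recall = TP/(TP+FN) = 14/(14+1) = 14/15 = 0.933

0.933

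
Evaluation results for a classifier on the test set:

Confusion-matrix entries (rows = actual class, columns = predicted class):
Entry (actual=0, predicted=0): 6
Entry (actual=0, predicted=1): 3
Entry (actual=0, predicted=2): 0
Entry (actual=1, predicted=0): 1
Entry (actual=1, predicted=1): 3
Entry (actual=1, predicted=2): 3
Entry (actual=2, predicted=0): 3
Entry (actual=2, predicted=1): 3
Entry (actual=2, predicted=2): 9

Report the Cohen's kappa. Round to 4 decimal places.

0.3583

Observed agreement pₒ = trace/N = 18/31 = 0.58065
Expected agreement pₑ = Σ (rowᵢ·colᵢ)/N² = (9·10 + 7·9 + 15·12)/31² = 0.34651
κ = (pₒ − pₑ)/(1 − pₑ) = (0.58065 − 0.34651)/(1 − 0.34651) = 0.3583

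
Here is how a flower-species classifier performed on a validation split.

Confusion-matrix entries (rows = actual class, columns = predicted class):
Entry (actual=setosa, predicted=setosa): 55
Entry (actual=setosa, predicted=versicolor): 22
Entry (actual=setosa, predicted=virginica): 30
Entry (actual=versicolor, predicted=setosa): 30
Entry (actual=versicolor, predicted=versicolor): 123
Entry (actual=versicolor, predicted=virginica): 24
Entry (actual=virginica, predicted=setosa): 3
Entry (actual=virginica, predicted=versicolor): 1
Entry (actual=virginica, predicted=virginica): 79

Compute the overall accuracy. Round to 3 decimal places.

0.700

Accuracy = trace / total = (55+123+79=257) / 367 = 257/367 = 0.700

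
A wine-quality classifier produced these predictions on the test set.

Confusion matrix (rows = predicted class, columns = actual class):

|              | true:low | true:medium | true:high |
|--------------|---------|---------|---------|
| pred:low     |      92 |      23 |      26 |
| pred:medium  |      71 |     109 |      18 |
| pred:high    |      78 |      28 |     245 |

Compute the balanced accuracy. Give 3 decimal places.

0.637

Balanced accuracy = mean of per-class recall.
  low: recall = 92/241 = 0.3817
  medium: recall = 109/160 = 0.6813
  high: recall = 245/289 = 0.8478
Mean = (0.3817 + 0.6813 + 0.8478) / 3 = 0.637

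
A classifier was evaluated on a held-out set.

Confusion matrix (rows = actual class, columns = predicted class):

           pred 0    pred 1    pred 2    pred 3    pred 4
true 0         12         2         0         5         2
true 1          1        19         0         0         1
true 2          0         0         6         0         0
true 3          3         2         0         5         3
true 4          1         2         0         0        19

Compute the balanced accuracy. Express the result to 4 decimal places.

0.7449

Balanced accuracy = mean of per-class recall.
  0: recall = 12/21 = 0.57143
  1: recall = 19/21 = 0.90476
  2: recall = 6/6 = 1.00000
  3: recall = 5/13 = 0.38462
  4: recall = 19/22 = 0.86364
Mean = (0.57143 + 0.90476 + 1.00000 + 0.38462 + 0.86364) / 5 = 0.7449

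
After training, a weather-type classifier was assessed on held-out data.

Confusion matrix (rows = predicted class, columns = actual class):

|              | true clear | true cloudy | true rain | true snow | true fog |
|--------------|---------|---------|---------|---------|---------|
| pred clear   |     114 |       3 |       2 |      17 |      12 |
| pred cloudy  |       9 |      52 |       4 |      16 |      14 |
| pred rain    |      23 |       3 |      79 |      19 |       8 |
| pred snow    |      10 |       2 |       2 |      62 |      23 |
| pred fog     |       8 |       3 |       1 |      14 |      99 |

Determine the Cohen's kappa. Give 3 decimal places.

0.594

Observed agreement pₒ = trace/N = 406/599 = 0.6778
Expected agreement pₑ = Σ (rowᵢ·colᵢ)/N² = (164·148 + 63·95 + 88·132 + 128·99 + 156·125)/599² = 0.2064
κ = (pₒ − pₑ)/(1 − pₑ) = (0.6778 − 0.2064)/(1 − 0.2064) = 0.594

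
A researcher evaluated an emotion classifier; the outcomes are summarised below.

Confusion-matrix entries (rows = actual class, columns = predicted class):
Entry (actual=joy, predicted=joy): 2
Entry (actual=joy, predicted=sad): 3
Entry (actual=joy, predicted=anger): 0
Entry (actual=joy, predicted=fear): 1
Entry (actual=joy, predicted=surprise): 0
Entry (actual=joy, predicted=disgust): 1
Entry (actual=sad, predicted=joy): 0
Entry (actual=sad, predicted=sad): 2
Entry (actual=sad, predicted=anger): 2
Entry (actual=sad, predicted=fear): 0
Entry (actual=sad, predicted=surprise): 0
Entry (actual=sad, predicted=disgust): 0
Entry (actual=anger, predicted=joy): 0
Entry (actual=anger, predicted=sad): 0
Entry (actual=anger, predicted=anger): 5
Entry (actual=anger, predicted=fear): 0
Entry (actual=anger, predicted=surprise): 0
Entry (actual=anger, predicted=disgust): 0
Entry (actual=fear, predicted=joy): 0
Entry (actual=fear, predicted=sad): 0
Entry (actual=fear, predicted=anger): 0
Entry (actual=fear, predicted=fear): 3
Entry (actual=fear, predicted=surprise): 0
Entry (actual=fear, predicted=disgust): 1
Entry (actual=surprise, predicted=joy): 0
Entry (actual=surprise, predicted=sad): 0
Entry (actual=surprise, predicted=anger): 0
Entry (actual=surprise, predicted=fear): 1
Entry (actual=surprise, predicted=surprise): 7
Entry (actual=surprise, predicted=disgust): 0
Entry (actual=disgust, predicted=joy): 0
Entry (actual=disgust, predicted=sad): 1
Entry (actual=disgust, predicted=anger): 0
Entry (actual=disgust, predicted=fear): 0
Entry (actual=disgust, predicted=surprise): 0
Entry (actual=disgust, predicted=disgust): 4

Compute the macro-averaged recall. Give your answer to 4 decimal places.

Per-class recall (TP/(TP+FN)):
  joy: TP=2, FN=3+0+1+0+1=5 → 2/7 = 0.28571
  sad: TP=2, FN=0+2+0+0+0=2 → 2/4 = 0.50000
  anger: TP=5, FN=0+0+0+0+0=0 → 5/5 = 1.00000
  fear: TP=3, FN=0+0+0+0+1=1 → 3/4 = 0.75000
  surprise: TP=7, FN=0+0+0+1+0=1 → 7/8 = 0.87500
  disgust: TP=4, FN=0+1+0+0+0=1 → 4/5 = 0.80000
Macro-recall = mean = (0.28571 + 0.50000 + 1.00000 + 0.75000 + 0.87500 + 0.80000) / 6 = 0.7018

0.7018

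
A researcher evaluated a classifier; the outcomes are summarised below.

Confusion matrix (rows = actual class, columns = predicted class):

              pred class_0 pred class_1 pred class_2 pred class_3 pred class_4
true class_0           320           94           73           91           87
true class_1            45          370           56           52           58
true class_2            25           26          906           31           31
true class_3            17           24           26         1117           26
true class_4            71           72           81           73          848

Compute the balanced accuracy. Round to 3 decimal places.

0.734

Balanced accuracy = mean of per-class recall.
  class_0: recall = 320/665 = 0.4812
  class_1: recall = 370/581 = 0.6368
  class_2: recall = 906/1019 = 0.8891
  class_3: recall = 1117/1210 = 0.9231
  class_4: recall = 848/1145 = 0.7406
Mean = (0.4812 + 0.6368 + 0.8891 + 0.9231 + 0.7406) / 5 = 0.734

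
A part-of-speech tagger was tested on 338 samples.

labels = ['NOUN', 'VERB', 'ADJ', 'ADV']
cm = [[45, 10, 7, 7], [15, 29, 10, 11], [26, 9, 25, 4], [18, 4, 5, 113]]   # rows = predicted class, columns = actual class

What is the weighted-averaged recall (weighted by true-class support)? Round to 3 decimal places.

0.627

Per-class recall (TP/(TP+FN)):
  NOUN: TP=45, FN=15+26+18=59 → 45/104 = 0.4327
  VERB: TP=29, FN=10+9+4=23 → 29/52 = 0.5577
  ADJ: TP=25, FN=7+10+5=22 → 25/47 = 0.5319
  ADV: TP=113, FN=7+11+4=22 → 113/135 = 0.8370
Weighted-recall = Σ (supportᵢ/N)·recallᵢ with N=338: (104/338)·0.4327 + (52/338)·0.5577 + (47/338)·0.5319 + (135/338)·0.8370 = 0.627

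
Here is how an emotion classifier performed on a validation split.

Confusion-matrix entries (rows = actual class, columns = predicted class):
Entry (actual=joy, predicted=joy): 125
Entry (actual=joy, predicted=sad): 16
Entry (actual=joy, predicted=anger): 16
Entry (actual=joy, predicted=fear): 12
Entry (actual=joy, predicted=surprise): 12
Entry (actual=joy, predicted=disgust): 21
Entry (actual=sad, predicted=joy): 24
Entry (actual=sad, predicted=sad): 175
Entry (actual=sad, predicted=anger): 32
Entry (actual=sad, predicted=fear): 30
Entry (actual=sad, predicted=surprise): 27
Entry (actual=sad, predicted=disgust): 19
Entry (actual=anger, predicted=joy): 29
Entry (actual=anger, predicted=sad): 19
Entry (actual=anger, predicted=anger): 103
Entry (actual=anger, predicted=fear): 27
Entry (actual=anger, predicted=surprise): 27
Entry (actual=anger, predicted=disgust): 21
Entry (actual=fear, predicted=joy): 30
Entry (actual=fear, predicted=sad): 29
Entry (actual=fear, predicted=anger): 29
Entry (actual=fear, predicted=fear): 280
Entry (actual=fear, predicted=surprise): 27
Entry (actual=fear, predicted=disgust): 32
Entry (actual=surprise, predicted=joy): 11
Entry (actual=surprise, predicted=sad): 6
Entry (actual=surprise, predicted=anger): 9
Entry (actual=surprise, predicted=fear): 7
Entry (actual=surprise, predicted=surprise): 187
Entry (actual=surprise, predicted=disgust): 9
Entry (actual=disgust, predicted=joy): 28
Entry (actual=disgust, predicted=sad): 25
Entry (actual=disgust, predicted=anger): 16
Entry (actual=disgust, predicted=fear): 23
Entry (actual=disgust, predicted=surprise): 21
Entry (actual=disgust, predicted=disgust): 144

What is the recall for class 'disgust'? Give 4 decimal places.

Take TP from the diagonal, FP from the rest of the 'disgust' prediction marginal, FN from the rest of the 'disgust' actual marginal.
recall = TP/(TP+FN).
disgust: TP=144, FN=28+25+16+23+21=113 → 144/257 = 0.56031

0.5603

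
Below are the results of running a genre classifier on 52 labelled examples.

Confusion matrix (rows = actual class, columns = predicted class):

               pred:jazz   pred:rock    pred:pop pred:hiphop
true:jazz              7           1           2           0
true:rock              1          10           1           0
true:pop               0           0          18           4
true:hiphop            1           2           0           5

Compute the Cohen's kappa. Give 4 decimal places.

Observed agreement pₒ = trace/N = 40/52 = 0.76923
Expected agreement pₑ = Σ (rowᵢ·colᵢ)/N² = (10·9 + 12·13 + 22·21 + 8·9)/52² = 0.28846
κ = (pₒ − pₑ)/(1 − pₑ) = (0.76923 − 0.28846)/(1 − 0.28846) = 0.6757

0.6757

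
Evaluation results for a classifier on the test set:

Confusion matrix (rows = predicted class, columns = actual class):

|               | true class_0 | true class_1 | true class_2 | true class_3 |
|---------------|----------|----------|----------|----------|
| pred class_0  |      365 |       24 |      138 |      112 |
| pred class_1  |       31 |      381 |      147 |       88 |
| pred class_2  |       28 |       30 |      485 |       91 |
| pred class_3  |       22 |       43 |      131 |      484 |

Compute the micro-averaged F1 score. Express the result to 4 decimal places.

0.6596

Micro-averaging pools counts across classes: ΣTP=1715, ΣFP=885, ΣFN=885.
Micro-F1 score = 2·TP/(2·TP+FP+FN) on pooled counts = 0.6596 (equals overall accuracy in single-label multiclass).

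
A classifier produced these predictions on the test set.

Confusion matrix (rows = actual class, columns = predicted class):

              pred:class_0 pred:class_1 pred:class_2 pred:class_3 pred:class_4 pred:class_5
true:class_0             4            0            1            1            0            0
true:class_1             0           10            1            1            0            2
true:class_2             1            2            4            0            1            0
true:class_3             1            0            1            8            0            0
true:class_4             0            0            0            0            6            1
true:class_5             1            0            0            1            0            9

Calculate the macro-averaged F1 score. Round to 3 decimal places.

0.720

Per-class F1 score (2·TP/(2·TP+FP+FN)):
  class_0: TP=4, FP=0+1+1+0+1=3, FN=0+1+1+0+0=2 → 8/13 = 0.6154
  class_1: TP=10, FP=0+2+0+0+0=2, FN=0+1+1+0+2=4 → 20/26 = 0.7692
  class_2: TP=4, FP=1+1+1+0+0=3, FN=1+2+0+1+0=4 → 8/15 = 0.5333
  class_3: TP=8, FP=1+1+0+0+1=3, FN=1+0+1+0+0=2 → 16/21 = 0.7619
  class_4: TP=6, FP=0+0+1+0+0=1, FN=0+0+0+0+1=1 → 12/14 = 0.8571
  class_5: TP=9, FP=0+2+0+0+1=3, FN=1+0+0+1+0=2 → 18/23 = 0.7826
Macro-F1 score = mean = (0.6154 + 0.7692 + 0.5333 + 0.7619 + 0.8571 + 0.7826) / 6 = 0.720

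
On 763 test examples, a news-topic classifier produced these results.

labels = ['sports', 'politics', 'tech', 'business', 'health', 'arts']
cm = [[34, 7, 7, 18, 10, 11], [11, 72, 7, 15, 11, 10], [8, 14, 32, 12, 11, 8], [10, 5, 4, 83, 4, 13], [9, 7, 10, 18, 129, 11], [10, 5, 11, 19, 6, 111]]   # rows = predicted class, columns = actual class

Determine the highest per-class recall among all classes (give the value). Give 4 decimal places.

Per-class recall (TP/(TP+FN)):
  sports: TP=34, FN=11+8+10+9+10=48 → 34/82 = 0.41463
  politics: TP=72, FN=7+14+5+7+5=38 → 72/110 = 0.65455
  tech: TP=32, FN=7+7+4+10+11=39 → 32/71 = 0.45070
  business: TP=83, FN=18+15+12+18+19=82 → 83/165 = 0.50303
  health: TP=129, FN=10+11+11+4+6=42 → 129/171 = 0.75439
  arts: TP=111, FN=11+10+8+13+11=53 → 111/164 = 0.67683
Highest is class 'health' with recall = 0.7544.

0.7544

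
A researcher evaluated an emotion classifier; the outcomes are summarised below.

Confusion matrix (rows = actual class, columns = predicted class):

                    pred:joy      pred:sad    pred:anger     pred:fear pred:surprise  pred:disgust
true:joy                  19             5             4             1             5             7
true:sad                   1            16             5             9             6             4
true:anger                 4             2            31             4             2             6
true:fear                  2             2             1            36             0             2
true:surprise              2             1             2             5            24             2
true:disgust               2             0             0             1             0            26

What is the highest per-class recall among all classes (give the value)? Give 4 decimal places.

0.8966

Per-class recall (TP/(TP+FN)):
  joy: TP=19, FN=5+4+1+5+7=22 → 19/41 = 0.46341
  sad: TP=16, FN=1+5+9+6+4=25 → 16/41 = 0.39024
  anger: TP=31, FN=4+2+4+2+6=18 → 31/49 = 0.63265
  fear: TP=36, FN=2+2+1+0+2=7 → 36/43 = 0.83721
  surprise: TP=24, FN=2+1+2+5+2=12 → 24/36 = 0.66667
  disgust: TP=26, FN=2+0+0+1+0=3 → 26/29 = 0.89655
Highest is class 'disgust' with recall = 0.8966.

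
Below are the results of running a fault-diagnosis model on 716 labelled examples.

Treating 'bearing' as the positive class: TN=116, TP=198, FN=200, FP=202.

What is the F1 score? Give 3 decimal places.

0.496

Precision = TP/(TP+FP) = 198/400 = 0.4950
Recall = TP/(TP+FN) = 198/398 = 0.4975
F1 = 2·TP/(2·TP+FP+FN) = 396/798 = 0.496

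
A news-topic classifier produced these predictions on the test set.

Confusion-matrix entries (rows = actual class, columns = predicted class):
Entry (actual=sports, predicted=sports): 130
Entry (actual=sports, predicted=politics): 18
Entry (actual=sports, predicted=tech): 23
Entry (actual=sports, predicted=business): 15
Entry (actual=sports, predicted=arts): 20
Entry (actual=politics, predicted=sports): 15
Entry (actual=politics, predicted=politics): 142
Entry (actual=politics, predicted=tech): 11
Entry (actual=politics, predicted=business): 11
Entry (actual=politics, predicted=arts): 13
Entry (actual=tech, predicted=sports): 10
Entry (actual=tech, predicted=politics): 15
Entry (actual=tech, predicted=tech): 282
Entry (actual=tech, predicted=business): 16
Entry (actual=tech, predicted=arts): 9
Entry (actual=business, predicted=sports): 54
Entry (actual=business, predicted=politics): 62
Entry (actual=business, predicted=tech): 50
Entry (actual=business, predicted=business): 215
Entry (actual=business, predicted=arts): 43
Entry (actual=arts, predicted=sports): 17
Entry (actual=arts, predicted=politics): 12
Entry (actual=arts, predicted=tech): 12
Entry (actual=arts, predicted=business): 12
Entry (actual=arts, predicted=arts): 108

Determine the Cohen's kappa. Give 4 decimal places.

Observed agreement pₒ = trace/N = 877/1315 = 0.66692
Expected agreement pₑ = Σ (rowᵢ·colᵢ)/N² = (206·226 + 192·249 + 332·378 + 424·269 + 161·193)/1315² = 0.21107
κ = (pₒ − pₑ)/(1 − pₑ) = (0.66692 − 0.21107)/(1 − 0.21107) = 0.5778

0.5778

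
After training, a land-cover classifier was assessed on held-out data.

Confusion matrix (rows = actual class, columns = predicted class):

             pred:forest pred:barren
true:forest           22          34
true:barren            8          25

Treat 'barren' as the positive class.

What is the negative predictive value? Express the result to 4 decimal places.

0.7333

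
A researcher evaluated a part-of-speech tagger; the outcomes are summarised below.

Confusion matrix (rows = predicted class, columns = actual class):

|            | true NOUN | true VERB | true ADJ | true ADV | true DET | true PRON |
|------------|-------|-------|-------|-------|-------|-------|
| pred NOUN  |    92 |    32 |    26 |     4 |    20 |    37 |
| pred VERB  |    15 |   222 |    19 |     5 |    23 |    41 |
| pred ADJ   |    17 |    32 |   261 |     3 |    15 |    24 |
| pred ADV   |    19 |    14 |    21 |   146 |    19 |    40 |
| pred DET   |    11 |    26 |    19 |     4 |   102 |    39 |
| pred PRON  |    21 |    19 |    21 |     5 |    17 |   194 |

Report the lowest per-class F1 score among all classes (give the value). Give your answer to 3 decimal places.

0.477

Per-class F1 score (2·TP/(2·TP+FP+FN)):
  NOUN: TP=92, FP=32+26+4+20+37=119, FN=15+17+19+11+21=83 → 184/386 = 0.4767
  VERB: TP=222, FP=15+19+5+23+41=103, FN=32+32+14+26+19=123 → 444/670 = 0.6627
  ADJ: TP=261, FP=17+32+3+15+24=91, FN=26+19+21+19+21=106 → 522/719 = 0.7260
  ADV: TP=146, FP=19+14+21+19+40=113, FN=4+5+3+4+5=21 → 292/426 = 0.6854
  DET: TP=102, FP=11+26+19+4+39=99, FN=20+23+15+19+17=94 → 204/397 = 0.5139
  PRON: TP=194, FP=21+19+21+5+17=83, FN=37+41+24+40+39=181 → 388/652 = 0.5951
Lowest is class 'NOUN' with F1 score = 0.477.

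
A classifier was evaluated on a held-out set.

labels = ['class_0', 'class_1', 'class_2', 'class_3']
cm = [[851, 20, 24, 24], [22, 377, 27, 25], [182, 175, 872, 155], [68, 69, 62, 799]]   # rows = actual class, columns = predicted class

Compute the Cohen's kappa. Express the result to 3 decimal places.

Observed agreement pₒ = trace/N = 2899/3752 = 0.7727
Expected agreement pₑ = Σ (rowᵢ·colᵢ)/N² = (919·1123 + 451·641 + 1384·985 + 998·1003)/3752² = 0.2618
κ = (pₒ − pₑ)/(1 − pₑ) = (0.7727 − 0.2618)/(1 − 0.2618) = 0.692

0.692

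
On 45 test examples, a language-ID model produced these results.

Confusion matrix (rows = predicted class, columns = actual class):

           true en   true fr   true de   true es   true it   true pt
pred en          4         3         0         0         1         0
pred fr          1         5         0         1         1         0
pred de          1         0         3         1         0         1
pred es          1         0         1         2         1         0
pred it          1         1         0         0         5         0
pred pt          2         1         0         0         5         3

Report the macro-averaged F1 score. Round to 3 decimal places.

Per-class F1 score (2·TP/(2·TP+FP+FN)):
  en: TP=4, FP=3+0+0+1+0=4, FN=1+1+1+1+2=6 → 8/18 = 0.4444
  fr: TP=5, FP=1+0+1+1+0=3, FN=3+0+0+1+1=5 → 10/18 = 0.5556
  de: TP=3, FP=1+0+1+0+1=3, FN=0+0+1+0+0=1 → 6/10 = 0.6000
  es: TP=2, FP=1+0+1+1+0=3, FN=0+1+1+0+0=2 → 4/9 = 0.4444
  it: TP=5, FP=1+1+0+0+0=2, FN=1+1+0+1+5=8 → 10/20 = 0.5000
  pt: TP=3, FP=2+1+0+0+5=8, FN=0+0+1+0+0=1 → 6/15 = 0.4000
Macro-F1 score = mean = (0.4444 + 0.5556 + 0.6000 + 0.4444 + 0.5000 + 0.4000) / 6 = 0.491

0.491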